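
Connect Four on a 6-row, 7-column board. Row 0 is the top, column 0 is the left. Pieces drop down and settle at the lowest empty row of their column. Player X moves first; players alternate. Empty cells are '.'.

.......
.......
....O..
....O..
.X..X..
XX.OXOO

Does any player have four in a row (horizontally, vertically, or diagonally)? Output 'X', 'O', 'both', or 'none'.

none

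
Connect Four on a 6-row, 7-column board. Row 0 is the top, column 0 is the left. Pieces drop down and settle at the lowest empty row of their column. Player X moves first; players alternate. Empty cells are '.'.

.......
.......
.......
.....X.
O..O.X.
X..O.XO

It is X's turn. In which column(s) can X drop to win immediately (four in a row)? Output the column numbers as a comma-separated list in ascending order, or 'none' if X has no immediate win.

col 0: drop X → no win
col 1: drop X → no win
col 2: drop X → no win
col 3: drop X → no win
col 4: drop X → no win
col 5: drop X → WIN!
col 6: drop X → no win

Answer: 5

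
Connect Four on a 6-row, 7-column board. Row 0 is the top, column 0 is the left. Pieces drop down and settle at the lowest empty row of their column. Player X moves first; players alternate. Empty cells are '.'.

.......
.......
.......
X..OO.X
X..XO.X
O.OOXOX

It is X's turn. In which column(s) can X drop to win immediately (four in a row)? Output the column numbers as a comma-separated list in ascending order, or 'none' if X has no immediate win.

col 0: drop X → no win
col 1: drop X → no win
col 2: drop X → no win
col 3: drop X → no win
col 4: drop X → no win
col 5: drop X → no win
col 6: drop X → WIN!

Answer: 6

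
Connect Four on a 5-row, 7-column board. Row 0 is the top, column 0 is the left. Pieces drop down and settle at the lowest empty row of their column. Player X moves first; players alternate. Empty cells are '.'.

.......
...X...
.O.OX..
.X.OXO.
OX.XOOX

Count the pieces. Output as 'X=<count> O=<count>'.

X=7 O=7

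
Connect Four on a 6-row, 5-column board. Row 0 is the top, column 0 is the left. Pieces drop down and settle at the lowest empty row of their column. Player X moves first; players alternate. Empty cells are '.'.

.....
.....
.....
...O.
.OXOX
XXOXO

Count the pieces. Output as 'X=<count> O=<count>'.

X=5 O=5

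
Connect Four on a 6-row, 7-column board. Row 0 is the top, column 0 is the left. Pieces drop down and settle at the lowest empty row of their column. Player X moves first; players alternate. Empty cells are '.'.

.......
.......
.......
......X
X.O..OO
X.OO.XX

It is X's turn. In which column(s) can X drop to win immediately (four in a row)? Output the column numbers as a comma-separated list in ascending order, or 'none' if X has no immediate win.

Answer: none

Derivation:
col 0: drop X → no win
col 1: drop X → no win
col 2: drop X → no win
col 3: drop X → no win
col 4: drop X → no win
col 5: drop X → no win
col 6: drop X → no win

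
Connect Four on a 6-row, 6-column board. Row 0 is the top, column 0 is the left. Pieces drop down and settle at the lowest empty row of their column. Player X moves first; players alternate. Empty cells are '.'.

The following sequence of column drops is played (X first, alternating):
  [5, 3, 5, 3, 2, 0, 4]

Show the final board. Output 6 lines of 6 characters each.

Move 1: X drops in col 5, lands at row 5
Move 2: O drops in col 3, lands at row 5
Move 3: X drops in col 5, lands at row 4
Move 4: O drops in col 3, lands at row 4
Move 5: X drops in col 2, lands at row 5
Move 6: O drops in col 0, lands at row 5
Move 7: X drops in col 4, lands at row 5

Answer: ......
......
......
......
...O.X
O.XOXX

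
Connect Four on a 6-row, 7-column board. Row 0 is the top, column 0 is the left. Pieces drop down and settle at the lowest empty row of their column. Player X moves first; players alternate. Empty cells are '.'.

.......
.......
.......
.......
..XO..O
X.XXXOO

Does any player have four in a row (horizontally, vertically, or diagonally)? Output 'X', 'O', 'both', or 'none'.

none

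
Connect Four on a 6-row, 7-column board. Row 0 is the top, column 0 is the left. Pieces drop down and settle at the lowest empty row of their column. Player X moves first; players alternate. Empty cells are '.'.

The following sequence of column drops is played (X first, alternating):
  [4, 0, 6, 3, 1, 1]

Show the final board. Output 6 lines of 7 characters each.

Answer: .......
.......
.......
.......
.O.....
OX.OX.X

Derivation:
Move 1: X drops in col 4, lands at row 5
Move 2: O drops in col 0, lands at row 5
Move 3: X drops in col 6, lands at row 5
Move 4: O drops in col 3, lands at row 5
Move 5: X drops in col 1, lands at row 5
Move 6: O drops in col 1, lands at row 4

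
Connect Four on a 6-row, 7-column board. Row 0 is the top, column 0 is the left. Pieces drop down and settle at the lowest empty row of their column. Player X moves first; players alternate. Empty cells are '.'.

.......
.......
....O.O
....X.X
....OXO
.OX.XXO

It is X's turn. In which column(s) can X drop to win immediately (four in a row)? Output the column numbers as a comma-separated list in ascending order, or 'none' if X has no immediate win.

Answer: 3

Derivation:
col 0: drop X → no win
col 1: drop X → no win
col 2: drop X → no win
col 3: drop X → WIN!
col 4: drop X → no win
col 5: drop X → no win
col 6: drop X → no win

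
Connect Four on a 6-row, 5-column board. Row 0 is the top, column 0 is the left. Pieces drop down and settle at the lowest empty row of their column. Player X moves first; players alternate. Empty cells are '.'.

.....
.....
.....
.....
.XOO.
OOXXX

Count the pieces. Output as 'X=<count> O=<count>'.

X=4 O=4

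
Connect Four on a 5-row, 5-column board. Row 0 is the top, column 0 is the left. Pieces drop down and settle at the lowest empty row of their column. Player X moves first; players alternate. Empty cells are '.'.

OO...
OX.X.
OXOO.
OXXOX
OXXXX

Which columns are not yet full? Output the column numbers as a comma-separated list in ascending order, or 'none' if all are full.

col 0: top cell = 'O' → FULL
col 1: top cell = 'O' → FULL
col 2: top cell = '.' → open
col 3: top cell = '.' → open
col 4: top cell = '.' → open

Answer: 2,3,4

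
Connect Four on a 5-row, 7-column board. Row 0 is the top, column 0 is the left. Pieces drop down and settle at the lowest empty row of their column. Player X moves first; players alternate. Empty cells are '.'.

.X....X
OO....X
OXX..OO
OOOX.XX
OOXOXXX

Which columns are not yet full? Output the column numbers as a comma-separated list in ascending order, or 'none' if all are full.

Answer: 0,2,3,4,5

Derivation:
col 0: top cell = '.' → open
col 1: top cell = 'X' → FULL
col 2: top cell = '.' → open
col 3: top cell = '.' → open
col 4: top cell = '.' → open
col 5: top cell = '.' → open
col 6: top cell = 'X' → FULL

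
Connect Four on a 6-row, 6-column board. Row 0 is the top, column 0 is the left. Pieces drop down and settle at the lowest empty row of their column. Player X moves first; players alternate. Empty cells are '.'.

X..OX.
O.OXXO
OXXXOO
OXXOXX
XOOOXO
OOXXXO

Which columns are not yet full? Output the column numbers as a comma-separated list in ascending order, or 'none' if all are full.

col 0: top cell = 'X' → FULL
col 1: top cell = '.' → open
col 2: top cell = '.' → open
col 3: top cell = 'O' → FULL
col 4: top cell = 'X' → FULL
col 5: top cell = '.' → open

Answer: 1,2,5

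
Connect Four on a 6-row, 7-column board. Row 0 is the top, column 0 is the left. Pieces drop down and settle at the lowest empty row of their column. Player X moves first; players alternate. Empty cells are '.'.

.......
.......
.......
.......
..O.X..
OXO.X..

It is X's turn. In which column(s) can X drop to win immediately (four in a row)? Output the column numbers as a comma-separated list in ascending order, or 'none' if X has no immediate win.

Answer: none

Derivation:
col 0: drop X → no win
col 1: drop X → no win
col 2: drop X → no win
col 3: drop X → no win
col 4: drop X → no win
col 5: drop X → no win
col 6: drop X → no win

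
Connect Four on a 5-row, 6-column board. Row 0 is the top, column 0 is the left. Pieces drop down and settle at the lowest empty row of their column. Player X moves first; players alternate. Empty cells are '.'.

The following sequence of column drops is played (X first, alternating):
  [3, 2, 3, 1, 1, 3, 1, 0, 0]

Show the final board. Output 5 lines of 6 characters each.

Move 1: X drops in col 3, lands at row 4
Move 2: O drops in col 2, lands at row 4
Move 3: X drops in col 3, lands at row 3
Move 4: O drops in col 1, lands at row 4
Move 5: X drops in col 1, lands at row 3
Move 6: O drops in col 3, lands at row 2
Move 7: X drops in col 1, lands at row 2
Move 8: O drops in col 0, lands at row 4
Move 9: X drops in col 0, lands at row 3

Answer: ......
......
.X.O..
XX.X..
OOOX..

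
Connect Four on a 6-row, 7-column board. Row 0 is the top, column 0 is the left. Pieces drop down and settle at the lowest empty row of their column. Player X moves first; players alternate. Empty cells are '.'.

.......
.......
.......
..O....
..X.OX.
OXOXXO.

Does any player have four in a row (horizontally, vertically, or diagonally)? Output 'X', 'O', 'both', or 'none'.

none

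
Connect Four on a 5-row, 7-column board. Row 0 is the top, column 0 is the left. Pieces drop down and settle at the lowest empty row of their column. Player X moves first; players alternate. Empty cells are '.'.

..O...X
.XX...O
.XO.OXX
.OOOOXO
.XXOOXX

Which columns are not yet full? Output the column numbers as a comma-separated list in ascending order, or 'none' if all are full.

Answer: 0,1,3,4,5

Derivation:
col 0: top cell = '.' → open
col 1: top cell = '.' → open
col 2: top cell = 'O' → FULL
col 3: top cell = '.' → open
col 4: top cell = '.' → open
col 5: top cell = '.' → open
col 6: top cell = 'X' → FULL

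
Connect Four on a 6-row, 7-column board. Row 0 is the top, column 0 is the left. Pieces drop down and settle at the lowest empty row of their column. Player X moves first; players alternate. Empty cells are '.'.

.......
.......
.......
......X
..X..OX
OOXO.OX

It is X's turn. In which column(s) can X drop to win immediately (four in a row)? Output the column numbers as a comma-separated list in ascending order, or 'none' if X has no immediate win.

Answer: 6

Derivation:
col 0: drop X → no win
col 1: drop X → no win
col 2: drop X → no win
col 3: drop X → no win
col 4: drop X → no win
col 5: drop X → no win
col 6: drop X → WIN!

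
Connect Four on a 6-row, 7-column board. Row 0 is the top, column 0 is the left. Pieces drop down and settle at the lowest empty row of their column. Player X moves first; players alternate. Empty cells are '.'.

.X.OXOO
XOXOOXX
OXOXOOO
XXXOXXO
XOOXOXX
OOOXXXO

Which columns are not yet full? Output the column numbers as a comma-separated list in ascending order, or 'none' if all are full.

col 0: top cell = '.' → open
col 1: top cell = 'X' → FULL
col 2: top cell = '.' → open
col 3: top cell = 'O' → FULL
col 4: top cell = 'X' → FULL
col 5: top cell = 'O' → FULL
col 6: top cell = 'O' → FULL

Answer: 0,2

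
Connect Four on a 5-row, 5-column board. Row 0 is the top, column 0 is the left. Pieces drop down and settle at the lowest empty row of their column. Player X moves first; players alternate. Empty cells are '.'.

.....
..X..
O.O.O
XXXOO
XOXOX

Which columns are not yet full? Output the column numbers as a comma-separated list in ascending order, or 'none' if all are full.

col 0: top cell = '.' → open
col 1: top cell = '.' → open
col 2: top cell = '.' → open
col 3: top cell = '.' → open
col 4: top cell = '.' → open

Answer: 0,1,2,3,4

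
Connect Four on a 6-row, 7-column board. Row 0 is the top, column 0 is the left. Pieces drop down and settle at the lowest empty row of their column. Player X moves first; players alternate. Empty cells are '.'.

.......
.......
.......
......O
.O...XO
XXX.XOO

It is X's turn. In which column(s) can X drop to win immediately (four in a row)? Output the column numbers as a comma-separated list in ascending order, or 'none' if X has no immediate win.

col 0: drop X → no win
col 1: drop X → no win
col 2: drop X → no win
col 3: drop X → WIN!
col 4: drop X → no win
col 5: drop X → no win
col 6: drop X → no win

Answer: 3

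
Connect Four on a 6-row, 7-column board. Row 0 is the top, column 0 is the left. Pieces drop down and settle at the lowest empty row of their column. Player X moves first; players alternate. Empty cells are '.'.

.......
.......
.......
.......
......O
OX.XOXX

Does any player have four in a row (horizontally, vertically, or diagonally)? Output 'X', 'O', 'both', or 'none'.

none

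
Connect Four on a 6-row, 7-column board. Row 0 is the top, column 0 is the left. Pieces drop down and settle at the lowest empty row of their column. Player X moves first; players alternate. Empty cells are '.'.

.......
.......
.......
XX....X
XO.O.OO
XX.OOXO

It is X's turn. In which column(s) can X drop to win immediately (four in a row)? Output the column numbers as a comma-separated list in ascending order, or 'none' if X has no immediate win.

Answer: 0

Derivation:
col 0: drop X → WIN!
col 1: drop X → no win
col 2: drop X → no win
col 3: drop X → no win
col 4: drop X → no win
col 5: drop X → no win
col 6: drop X → no win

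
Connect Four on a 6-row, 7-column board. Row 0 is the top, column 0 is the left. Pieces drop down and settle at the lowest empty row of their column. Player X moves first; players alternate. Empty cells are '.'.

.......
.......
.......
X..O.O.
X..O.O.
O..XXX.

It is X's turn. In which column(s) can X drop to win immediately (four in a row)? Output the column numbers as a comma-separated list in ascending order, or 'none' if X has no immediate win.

col 0: drop X → no win
col 1: drop X → no win
col 2: drop X → WIN!
col 3: drop X → no win
col 4: drop X → no win
col 5: drop X → no win
col 6: drop X → WIN!

Answer: 2,6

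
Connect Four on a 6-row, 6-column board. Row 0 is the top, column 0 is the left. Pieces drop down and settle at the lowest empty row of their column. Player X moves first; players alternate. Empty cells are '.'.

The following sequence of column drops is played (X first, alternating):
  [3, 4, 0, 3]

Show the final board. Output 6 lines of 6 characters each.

Move 1: X drops in col 3, lands at row 5
Move 2: O drops in col 4, lands at row 5
Move 3: X drops in col 0, lands at row 5
Move 4: O drops in col 3, lands at row 4

Answer: ......
......
......
......
...O..
X..XO.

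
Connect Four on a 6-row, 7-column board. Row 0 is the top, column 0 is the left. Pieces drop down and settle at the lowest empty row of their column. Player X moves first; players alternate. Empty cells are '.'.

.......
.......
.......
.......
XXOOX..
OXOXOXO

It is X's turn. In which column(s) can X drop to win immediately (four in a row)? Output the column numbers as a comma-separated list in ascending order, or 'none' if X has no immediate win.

Answer: none

Derivation:
col 0: drop X → no win
col 1: drop X → no win
col 2: drop X → no win
col 3: drop X → no win
col 4: drop X → no win
col 5: drop X → no win
col 6: drop X → no win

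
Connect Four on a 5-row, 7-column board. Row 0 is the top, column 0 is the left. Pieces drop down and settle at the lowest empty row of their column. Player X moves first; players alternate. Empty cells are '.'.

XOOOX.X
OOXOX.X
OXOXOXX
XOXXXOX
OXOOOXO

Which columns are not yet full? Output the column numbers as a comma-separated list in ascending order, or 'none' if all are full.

col 0: top cell = 'X' → FULL
col 1: top cell = 'O' → FULL
col 2: top cell = 'O' → FULL
col 3: top cell = 'O' → FULL
col 4: top cell = 'X' → FULL
col 5: top cell = '.' → open
col 6: top cell = 'X' → FULL

Answer: 5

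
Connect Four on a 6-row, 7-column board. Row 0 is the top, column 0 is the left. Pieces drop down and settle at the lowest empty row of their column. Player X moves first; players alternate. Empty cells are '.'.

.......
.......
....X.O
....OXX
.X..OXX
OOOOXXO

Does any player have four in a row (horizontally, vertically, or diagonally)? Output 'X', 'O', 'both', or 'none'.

O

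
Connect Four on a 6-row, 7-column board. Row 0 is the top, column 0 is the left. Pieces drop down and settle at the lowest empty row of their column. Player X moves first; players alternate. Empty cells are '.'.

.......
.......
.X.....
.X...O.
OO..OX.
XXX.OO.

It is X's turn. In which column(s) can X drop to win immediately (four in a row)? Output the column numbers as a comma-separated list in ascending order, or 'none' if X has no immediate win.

Answer: 3

Derivation:
col 0: drop X → no win
col 1: drop X → no win
col 2: drop X → no win
col 3: drop X → WIN!
col 4: drop X → no win
col 5: drop X → no win
col 6: drop X → no win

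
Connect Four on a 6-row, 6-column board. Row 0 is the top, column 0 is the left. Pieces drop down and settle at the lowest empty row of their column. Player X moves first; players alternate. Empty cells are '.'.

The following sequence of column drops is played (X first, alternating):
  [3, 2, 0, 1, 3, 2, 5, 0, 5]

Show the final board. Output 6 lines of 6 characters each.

Answer: ......
......
......
......
O.OX.X
XOOX.X

Derivation:
Move 1: X drops in col 3, lands at row 5
Move 2: O drops in col 2, lands at row 5
Move 3: X drops in col 0, lands at row 5
Move 4: O drops in col 1, lands at row 5
Move 5: X drops in col 3, lands at row 4
Move 6: O drops in col 2, lands at row 4
Move 7: X drops in col 5, lands at row 5
Move 8: O drops in col 0, lands at row 4
Move 9: X drops in col 5, lands at row 4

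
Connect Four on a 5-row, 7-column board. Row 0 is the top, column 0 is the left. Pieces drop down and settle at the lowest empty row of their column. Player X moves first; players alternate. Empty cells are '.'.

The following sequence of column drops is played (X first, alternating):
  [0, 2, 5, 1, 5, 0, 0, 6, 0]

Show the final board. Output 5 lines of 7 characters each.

Answer: .......
X......
X......
O....X.
XOO..XO

Derivation:
Move 1: X drops in col 0, lands at row 4
Move 2: O drops in col 2, lands at row 4
Move 3: X drops in col 5, lands at row 4
Move 4: O drops in col 1, lands at row 4
Move 5: X drops in col 5, lands at row 3
Move 6: O drops in col 0, lands at row 3
Move 7: X drops in col 0, lands at row 2
Move 8: O drops in col 6, lands at row 4
Move 9: X drops in col 0, lands at row 1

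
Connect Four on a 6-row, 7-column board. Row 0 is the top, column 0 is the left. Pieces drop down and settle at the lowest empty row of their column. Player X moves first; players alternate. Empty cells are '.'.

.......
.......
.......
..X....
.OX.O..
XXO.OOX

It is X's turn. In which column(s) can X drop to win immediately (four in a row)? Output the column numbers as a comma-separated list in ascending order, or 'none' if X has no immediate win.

col 0: drop X → no win
col 1: drop X → no win
col 2: drop X → no win
col 3: drop X → no win
col 4: drop X → no win
col 5: drop X → no win
col 6: drop X → no win

Answer: none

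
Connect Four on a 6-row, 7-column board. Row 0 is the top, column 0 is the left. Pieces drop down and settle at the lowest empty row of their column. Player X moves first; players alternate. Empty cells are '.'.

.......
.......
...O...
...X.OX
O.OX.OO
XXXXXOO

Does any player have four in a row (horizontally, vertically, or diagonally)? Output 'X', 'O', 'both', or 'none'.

X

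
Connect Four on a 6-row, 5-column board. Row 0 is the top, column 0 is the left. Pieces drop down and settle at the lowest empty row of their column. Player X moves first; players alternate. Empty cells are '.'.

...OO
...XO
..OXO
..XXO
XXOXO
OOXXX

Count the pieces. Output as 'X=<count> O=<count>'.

X=10 O=10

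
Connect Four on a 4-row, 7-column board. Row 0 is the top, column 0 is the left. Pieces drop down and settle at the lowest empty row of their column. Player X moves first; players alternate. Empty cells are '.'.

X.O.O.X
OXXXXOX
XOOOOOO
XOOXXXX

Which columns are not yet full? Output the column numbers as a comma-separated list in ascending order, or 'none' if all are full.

col 0: top cell = 'X' → FULL
col 1: top cell = '.' → open
col 2: top cell = 'O' → FULL
col 3: top cell = '.' → open
col 4: top cell = 'O' → FULL
col 5: top cell = '.' → open
col 6: top cell = 'X' → FULL

Answer: 1,3,5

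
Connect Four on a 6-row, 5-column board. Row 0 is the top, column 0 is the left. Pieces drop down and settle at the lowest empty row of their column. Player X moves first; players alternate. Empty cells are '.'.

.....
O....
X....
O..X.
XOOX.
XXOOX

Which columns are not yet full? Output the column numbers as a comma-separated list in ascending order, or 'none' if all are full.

Answer: 0,1,2,3,4

Derivation:
col 0: top cell = '.' → open
col 1: top cell = '.' → open
col 2: top cell = '.' → open
col 3: top cell = '.' → open
col 4: top cell = '.' → open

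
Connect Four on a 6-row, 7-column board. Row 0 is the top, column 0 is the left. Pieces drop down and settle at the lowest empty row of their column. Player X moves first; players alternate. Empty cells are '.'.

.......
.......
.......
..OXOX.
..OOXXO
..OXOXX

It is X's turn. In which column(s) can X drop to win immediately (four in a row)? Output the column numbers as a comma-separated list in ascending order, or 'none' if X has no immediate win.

Answer: 2,5

Derivation:
col 0: drop X → no win
col 1: drop X → no win
col 2: drop X → WIN!
col 3: drop X → no win
col 4: drop X → no win
col 5: drop X → WIN!
col 6: drop X → no win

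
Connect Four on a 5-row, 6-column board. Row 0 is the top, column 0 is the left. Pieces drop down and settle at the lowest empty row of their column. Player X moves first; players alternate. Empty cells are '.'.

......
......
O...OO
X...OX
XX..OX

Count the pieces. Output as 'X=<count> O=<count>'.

X=5 O=5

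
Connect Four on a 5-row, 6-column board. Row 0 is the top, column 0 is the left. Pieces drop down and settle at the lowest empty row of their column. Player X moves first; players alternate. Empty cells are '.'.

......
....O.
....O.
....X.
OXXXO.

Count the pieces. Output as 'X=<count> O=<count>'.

X=4 O=4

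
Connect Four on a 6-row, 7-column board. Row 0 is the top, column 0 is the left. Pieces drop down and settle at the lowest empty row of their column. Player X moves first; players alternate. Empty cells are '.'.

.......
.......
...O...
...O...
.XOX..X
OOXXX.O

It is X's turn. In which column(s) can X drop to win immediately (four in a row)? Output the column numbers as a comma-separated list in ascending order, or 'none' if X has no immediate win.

Answer: 5

Derivation:
col 0: drop X → no win
col 1: drop X → no win
col 2: drop X → no win
col 3: drop X → no win
col 4: drop X → no win
col 5: drop X → WIN!
col 6: drop X → no win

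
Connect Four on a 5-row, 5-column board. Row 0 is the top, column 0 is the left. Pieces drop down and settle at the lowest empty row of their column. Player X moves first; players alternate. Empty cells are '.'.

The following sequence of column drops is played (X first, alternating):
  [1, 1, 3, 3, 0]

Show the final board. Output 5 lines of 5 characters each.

Answer: .....
.....
.....
.O.O.
XX.X.

Derivation:
Move 1: X drops in col 1, lands at row 4
Move 2: O drops in col 1, lands at row 3
Move 3: X drops in col 3, lands at row 4
Move 4: O drops in col 3, lands at row 3
Move 5: X drops in col 0, lands at row 4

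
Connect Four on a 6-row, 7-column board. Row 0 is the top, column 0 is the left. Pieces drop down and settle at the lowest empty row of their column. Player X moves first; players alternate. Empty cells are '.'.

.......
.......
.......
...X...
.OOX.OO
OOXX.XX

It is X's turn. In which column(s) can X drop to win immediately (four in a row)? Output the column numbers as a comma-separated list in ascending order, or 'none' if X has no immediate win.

Answer: 3,4

Derivation:
col 0: drop X → no win
col 1: drop X → no win
col 2: drop X → no win
col 3: drop X → WIN!
col 4: drop X → WIN!
col 5: drop X → no win
col 6: drop X → no win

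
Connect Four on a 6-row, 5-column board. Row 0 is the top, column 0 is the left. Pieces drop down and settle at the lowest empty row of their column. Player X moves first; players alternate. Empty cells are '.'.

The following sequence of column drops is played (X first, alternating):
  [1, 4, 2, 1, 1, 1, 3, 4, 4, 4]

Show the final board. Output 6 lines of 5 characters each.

Answer: .....
.....
.O..O
.X..X
.O..O
.XXXO

Derivation:
Move 1: X drops in col 1, lands at row 5
Move 2: O drops in col 4, lands at row 5
Move 3: X drops in col 2, lands at row 5
Move 4: O drops in col 1, lands at row 4
Move 5: X drops in col 1, lands at row 3
Move 6: O drops in col 1, lands at row 2
Move 7: X drops in col 3, lands at row 5
Move 8: O drops in col 4, lands at row 4
Move 9: X drops in col 4, lands at row 3
Move 10: O drops in col 4, lands at row 2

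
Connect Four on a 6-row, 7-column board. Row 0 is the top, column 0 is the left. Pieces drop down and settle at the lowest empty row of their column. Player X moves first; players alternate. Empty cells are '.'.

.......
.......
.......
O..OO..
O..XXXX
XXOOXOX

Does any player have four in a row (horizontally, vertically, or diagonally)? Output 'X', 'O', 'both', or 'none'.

X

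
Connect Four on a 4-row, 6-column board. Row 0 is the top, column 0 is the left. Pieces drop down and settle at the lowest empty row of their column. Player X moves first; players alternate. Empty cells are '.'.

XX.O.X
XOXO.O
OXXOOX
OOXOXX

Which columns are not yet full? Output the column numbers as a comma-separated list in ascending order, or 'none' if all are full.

col 0: top cell = 'X' → FULL
col 1: top cell = 'X' → FULL
col 2: top cell = '.' → open
col 3: top cell = 'O' → FULL
col 4: top cell = '.' → open
col 5: top cell = 'X' → FULL

Answer: 2,4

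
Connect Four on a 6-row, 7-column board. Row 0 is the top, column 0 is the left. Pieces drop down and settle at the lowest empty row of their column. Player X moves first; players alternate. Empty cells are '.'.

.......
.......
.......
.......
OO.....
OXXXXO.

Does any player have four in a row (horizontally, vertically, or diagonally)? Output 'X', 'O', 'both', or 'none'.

X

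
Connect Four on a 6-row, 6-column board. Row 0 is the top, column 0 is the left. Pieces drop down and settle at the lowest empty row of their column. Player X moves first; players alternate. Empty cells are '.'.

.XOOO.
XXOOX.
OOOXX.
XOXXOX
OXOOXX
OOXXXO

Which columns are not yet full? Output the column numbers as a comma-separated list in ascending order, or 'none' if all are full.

col 0: top cell = '.' → open
col 1: top cell = 'X' → FULL
col 2: top cell = 'O' → FULL
col 3: top cell = 'O' → FULL
col 4: top cell = 'O' → FULL
col 5: top cell = '.' → open

Answer: 0,5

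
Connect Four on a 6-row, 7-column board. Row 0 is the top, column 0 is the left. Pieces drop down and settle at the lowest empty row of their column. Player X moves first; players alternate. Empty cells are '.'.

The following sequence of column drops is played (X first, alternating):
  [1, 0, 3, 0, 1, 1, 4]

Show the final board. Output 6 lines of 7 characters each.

Answer: .......
.......
.......
.O.....
OX.....
OX.XX..

Derivation:
Move 1: X drops in col 1, lands at row 5
Move 2: O drops in col 0, lands at row 5
Move 3: X drops in col 3, lands at row 5
Move 4: O drops in col 0, lands at row 4
Move 5: X drops in col 1, lands at row 4
Move 6: O drops in col 1, lands at row 3
Move 7: X drops in col 4, lands at row 5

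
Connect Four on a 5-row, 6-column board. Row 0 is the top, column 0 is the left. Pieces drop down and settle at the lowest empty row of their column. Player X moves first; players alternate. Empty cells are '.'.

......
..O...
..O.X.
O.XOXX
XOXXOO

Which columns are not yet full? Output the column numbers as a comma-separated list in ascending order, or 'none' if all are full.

col 0: top cell = '.' → open
col 1: top cell = '.' → open
col 2: top cell = '.' → open
col 3: top cell = '.' → open
col 4: top cell = '.' → open
col 5: top cell = '.' → open

Answer: 0,1,2,3,4,5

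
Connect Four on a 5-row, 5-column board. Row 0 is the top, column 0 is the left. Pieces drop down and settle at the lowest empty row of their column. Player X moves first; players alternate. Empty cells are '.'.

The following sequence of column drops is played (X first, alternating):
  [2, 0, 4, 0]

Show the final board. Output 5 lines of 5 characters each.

Answer: .....
.....
.....
O....
O.X.X

Derivation:
Move 1: X drops in col 2, lands at row 4
Move 2: O drops in col 0, lands at row 4
Move 3: X drops in col 4, lands at row 4
Move 4: O drops in col 0, lands at row 3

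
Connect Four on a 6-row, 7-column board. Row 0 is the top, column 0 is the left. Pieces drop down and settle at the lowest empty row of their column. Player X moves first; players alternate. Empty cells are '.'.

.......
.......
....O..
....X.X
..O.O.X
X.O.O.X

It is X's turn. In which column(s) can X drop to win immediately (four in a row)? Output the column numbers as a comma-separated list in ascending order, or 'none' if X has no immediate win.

Answer: 6

Derivation:
col 0: drop X → no win
col 1: drop X → no win
col 2: drop X → no win
col 3: drop X → no win
col 4: drop X → no win
col 5: drop X → no win
col 6: drop X → WIN!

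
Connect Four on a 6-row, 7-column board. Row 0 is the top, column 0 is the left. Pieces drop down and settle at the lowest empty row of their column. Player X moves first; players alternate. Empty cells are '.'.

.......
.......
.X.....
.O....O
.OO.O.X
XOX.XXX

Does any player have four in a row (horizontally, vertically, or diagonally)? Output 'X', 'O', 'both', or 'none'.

none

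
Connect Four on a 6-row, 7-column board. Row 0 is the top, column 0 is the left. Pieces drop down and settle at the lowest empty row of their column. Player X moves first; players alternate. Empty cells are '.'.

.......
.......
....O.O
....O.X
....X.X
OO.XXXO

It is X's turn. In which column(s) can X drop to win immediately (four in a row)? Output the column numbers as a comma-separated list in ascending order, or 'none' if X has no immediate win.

Answer: 2

Derivation:
col 0: drop X → no win
col 1: drop X → no win
col 2: drop X → WIN!
col 3: drop X → no win
col 4: drop X → no win
col 5: drop X → no win
col 6: drop X → no win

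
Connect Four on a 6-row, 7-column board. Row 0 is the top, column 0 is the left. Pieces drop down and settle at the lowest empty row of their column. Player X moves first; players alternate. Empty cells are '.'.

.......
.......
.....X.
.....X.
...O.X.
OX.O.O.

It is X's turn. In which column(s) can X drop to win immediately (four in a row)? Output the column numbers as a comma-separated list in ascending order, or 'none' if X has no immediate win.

Answer: 5

Derivation:
col 0: drop X → no win
col 1: drop X → no win
col 2: drop X → no win
col 3: drop X → no win
col 4: drop X → no win
col 5: drop X → WIN!
col 6: drop X → no win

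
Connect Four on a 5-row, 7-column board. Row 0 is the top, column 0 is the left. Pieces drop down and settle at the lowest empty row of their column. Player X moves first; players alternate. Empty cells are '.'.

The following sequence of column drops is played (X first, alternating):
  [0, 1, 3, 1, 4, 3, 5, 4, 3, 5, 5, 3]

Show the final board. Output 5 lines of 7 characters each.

Answer: .......
...O...
...X.X.
.O.OOO.
XO.XXX.

Derivation:
Move 1: X drops in col 0, lands at row 4
Move 2: O drops in col 1, lands at row 4
Move 3: X drops in col 3, lands at row 4
Move 4: O drops in col 1, lands at row 3
Move 5: X drops in col 4, lands at row 4
Move 6: O drops in col 3, lands at row 3
Move 7: X drops in col 5, lands at row 4
Move 8: O drops in col 4, lands at row 3
Move 9: X drops in col 3, lands at row 2
Move 10: O drops in col 5, lands at row 3
Move 11: X drops in col 5, lands at row 2
Move 12: O drops in col 3, lands at row 1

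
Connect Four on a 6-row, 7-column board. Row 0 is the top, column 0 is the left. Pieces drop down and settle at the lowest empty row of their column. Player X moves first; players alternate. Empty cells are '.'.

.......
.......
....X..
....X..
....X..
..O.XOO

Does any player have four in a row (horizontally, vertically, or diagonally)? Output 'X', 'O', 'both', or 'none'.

X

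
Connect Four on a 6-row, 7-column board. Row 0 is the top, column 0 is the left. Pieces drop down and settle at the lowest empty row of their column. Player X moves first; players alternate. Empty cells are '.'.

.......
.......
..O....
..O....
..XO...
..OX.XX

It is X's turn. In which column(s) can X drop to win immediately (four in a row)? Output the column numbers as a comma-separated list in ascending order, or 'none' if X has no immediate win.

col 0: drop X → no win
col 1: drop X → no win
col 2: drop X → no win
col 3: drop X → no win
col 4: drop X → WIN!
col 5: drop X → no win
col 6: drop X → no win

Answer: 4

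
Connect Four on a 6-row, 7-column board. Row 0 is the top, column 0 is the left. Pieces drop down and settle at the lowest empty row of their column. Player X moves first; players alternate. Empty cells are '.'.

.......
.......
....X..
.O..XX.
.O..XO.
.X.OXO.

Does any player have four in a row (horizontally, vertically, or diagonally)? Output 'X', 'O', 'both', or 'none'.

X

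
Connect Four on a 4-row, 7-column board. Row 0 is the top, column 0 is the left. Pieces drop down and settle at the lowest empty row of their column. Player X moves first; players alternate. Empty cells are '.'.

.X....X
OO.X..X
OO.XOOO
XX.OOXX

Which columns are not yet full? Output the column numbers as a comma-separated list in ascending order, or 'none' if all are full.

col 0: top cell = '.' → open
col 1: top cell = 'X' → FULL
col 2: top cell = '.' → open
col 3: top cell = '.' → open
col 4: top cell = '.' → open
col 5: top cell = '.' → open
col 6: top cell = 'X' → FULL

Answer: 0,2,3,4,5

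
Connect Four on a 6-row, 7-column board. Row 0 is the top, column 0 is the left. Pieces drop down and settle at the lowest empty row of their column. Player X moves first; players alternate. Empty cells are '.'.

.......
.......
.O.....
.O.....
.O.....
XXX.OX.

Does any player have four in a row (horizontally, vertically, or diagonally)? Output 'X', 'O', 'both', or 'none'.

none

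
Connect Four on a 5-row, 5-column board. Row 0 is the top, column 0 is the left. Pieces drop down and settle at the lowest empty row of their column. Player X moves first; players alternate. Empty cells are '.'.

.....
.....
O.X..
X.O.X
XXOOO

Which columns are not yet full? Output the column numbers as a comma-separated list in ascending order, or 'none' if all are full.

col 0: top cell = '.' → open
col 1: top cell = '.' → open
col 2: top cell = '.' → open
col 3: top cell = '.' → open
col 4: top cell = '.' → open

Answer: 0,1,2,3,4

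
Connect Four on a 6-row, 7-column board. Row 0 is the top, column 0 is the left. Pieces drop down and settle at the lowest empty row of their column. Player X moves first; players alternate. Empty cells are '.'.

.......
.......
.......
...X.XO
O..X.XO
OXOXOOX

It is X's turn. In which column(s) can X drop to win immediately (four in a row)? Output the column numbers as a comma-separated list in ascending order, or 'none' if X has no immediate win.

col 0: drop X → no win
col 1: drop X → no win
col 2: drop X → no win
col 3: drop X → WIN!
col 4: drop X → no win
col 5: drop X → no win
col 6: drop X → no win

Answer: 3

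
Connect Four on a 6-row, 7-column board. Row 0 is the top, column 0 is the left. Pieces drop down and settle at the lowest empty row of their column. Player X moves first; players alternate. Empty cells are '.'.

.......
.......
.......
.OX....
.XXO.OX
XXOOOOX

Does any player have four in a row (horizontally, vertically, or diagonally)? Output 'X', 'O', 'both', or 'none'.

O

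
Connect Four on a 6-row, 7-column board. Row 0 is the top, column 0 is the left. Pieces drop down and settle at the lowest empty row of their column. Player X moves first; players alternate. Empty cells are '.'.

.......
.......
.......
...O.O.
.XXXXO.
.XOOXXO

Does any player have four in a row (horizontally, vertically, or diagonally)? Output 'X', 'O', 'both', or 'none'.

X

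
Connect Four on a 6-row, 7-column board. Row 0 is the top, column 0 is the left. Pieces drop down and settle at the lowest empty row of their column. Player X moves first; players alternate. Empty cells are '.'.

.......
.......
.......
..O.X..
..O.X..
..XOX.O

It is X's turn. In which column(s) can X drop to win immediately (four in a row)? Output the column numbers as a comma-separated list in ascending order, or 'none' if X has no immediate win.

col 0: drop X → no win
col 1: drop X → no win
col 2: drop X → no win
col 3: drop X → no win
col 4: drop X → WIN!
col 5: drop X → no win
col 6: drop X → no win

Answer: 4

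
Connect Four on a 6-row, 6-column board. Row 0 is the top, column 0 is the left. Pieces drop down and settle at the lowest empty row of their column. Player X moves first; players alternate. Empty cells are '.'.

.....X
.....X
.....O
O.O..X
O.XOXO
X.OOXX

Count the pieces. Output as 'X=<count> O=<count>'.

X=8 O=8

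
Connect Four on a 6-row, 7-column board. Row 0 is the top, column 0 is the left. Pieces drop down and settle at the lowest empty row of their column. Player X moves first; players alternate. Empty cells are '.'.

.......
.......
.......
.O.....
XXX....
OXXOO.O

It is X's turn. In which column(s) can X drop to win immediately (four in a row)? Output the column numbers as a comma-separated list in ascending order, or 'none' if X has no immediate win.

col 0: drop X → no win
col 1: drop X → no win
col 2: drop X → no win
col 3: drop X → WIN!
col 4: drop X → no win
col 5: drop X → no win
col 6: drop X → no win

Answer: 3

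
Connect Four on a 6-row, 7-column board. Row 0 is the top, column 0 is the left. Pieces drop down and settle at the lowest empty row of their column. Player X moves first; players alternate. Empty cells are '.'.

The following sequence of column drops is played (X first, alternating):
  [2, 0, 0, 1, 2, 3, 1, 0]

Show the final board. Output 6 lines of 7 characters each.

Answer: .......
.......
.......
O......
XXX....
OOXO...

Derivation:
Move 1: X drops in col 2, lands at row 5
Move 2: O drops in col 0, lands at row 5
Move 3: X drops in col 0, lands at row 4
Move 4: O drops in col 1, lands at row 5
Move 5: X drops in col 2, lands at row 4
Move 6: O drops in col 3, lands at row 5
Move 7: X drops in col 1, lands at row 4
Move 8: O drops in col 0, lands at row 3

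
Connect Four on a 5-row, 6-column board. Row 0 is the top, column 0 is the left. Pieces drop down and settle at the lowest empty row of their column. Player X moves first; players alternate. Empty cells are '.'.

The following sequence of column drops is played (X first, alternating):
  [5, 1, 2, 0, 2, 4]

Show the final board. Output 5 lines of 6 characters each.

Answer: ......
......
......
..X...
OOX.OX

Derivation:
Move 1: X drops in col 5, lands at row 4
Move 2: O drops in col 1, lands at row 4
Move 3: X drops in col 2, lands at row 4
Move 4: O drops in col 0, lands at row 4
Move 5: X drops in col 2, lands at row 3
Move 6: O drops in col 4, lands at row 4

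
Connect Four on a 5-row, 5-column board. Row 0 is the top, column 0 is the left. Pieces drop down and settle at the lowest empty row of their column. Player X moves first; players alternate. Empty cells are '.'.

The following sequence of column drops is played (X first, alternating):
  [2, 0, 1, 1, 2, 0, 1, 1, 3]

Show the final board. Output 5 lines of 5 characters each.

Move 1: X drops in col 2, lands at row 4
Move 2: O drops in col 0, lands at row 4
Move 3: X drops in col 1, lands at row 4
Move 4: O drops in col 1, lands at row 3
Move 5: X drops in col 2, lands at row 3
Move 6: O drops in col 0, lands at row 3
Move 7: X drops in col 1, lands at row 2
Move 8: O drops in col 1, lands at row 1
Move 9: X drops in col 3, lands at row 4

Answer: .....
.O...
.X...
OOX..
OXXX.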